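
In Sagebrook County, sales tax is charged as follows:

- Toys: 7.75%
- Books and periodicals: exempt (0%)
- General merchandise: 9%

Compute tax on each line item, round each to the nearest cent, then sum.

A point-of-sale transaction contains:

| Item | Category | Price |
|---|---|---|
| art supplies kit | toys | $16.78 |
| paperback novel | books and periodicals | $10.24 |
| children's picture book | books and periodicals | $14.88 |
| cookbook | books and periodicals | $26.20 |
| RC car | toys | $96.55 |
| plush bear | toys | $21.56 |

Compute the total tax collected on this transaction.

$10.45

Art supplies kit $16.78: toys → 7.75% → $1.30
Paperback novel $10.24: books and periodicals → 0% → $0.00
Children's picture book $14.88: books and periodicals → 0% → $0.00
Cookbook $26.20: books and periodicals → 0% → $0.00
RC car $96.55: toys → 7.75% → $7.48
Plush bear $21.56: toys → 7.75% → $1.67
Total tax = $1.30 + $7.48 + $1.67 = $10.45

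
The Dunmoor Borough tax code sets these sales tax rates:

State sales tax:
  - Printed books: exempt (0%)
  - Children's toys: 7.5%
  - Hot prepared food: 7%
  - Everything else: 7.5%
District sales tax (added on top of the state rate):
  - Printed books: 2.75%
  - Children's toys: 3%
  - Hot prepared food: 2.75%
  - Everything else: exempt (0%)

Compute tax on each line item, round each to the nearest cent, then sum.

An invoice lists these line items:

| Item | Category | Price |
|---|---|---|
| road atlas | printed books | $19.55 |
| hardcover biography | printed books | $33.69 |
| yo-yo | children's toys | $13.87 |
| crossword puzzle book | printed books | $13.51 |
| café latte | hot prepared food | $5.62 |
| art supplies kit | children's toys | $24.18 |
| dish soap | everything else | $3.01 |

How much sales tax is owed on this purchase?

Road atlas $19.55: printed books → 0% + 2.75% district = 2.75% → $0.54
Hardcover biography $33.69: printed books → 0% + 2.75% district = 2.75% → $0.93
Yo-yo $13.87: children's toys → 7.5% + 3% district = 10.5% → $1.46
Crossword puzzle book $13.51: printed books → 0% + 2.75% district = 2.75% → $0.37
Café latte $5.62: hot prepared food → 7% + 2.75% district = 9.75% → $0.55
Art supplies kit $24.18: children's toys → 7.5% + 3% district = 10.5% → $2.54
Dish soap $3.01: everything else → 7.5% + 0% district = 7.5% → $0.23
Total tax = $0.54 + $0.93 + $1.46 + $0.37 + $0.55 + $2.54 + $0.23 = $6.62

$6.62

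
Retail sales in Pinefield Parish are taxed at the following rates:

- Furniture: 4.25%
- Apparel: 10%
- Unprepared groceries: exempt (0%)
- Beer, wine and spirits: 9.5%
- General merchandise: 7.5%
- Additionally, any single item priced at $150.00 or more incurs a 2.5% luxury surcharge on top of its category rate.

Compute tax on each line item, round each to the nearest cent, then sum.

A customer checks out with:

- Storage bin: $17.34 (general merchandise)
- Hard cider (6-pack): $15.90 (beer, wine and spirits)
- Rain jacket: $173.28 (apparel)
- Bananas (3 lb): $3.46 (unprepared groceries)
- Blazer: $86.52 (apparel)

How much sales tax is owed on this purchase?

$33.12

Storage bin $17.34: general merchandise → 7.5% → $1.30
Hard cider (6-pack) $15.90: beer, wine and spirits → 9.5% → $1.51
Rain jacket $173.28: apparel → 10% + 2.5% surcharge = 12.5% → $21.66
Bananas (3 lb) $3.46: unprepared groceries → 0% → $0.00
Blazer $86.52: apparel → 10% → $8.65
Total tax = $1.30 + $1.51 + $21.66 + $8.65 = $33.12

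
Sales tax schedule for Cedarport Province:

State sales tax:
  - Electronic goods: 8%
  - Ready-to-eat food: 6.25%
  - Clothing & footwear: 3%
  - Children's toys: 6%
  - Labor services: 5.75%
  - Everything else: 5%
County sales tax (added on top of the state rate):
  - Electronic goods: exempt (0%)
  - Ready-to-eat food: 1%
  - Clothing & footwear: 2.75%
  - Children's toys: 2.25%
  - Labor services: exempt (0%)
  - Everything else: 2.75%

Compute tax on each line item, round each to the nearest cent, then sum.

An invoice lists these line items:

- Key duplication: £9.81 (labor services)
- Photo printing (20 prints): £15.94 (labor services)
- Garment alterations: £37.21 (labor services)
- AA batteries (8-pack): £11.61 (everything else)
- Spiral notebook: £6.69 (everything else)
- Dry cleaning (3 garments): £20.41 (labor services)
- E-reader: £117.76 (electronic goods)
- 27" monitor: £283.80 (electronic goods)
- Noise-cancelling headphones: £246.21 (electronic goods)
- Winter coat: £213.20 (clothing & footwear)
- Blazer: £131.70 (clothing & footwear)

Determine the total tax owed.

Key duplication £9.81: labor services → 5.75% + 0% county = 5.75% → £0.56
Photo printing (20 prints) £15.94: labor services → 5.75% + 0% county = 5.75% → £0.92
Garment alterations £37.21: labor services → 5.75% + 0% county = 5.75% → £2.14
AA batteries (8-pack) £11.61: everything else → 5% + 2.75% county = 7.75% → £0.90
Spiral notebook £6.69: everything else → 5% + 2.75% county = 7.75% → £0.52
Dry cleaning (3 garments) £20.41: labor services → 5.75% + 0% county = 5.75% → £1.17
E-reader £117.76: electronic goods → 8% + 0% county = 8% → £9.42
27" monitor £283.80: electronic goods → 8% + 0% county = 8% → £22.70
Noise-cancelling headphones £246.21: electronic goods → 8% + 0% county = 8% → £19.70
Winter coat £213.20: clothing & footwear → 3% + 2.75% county = 5.75% → £12.26
Blazer £131.70: clothing & footwear → 3% + 2.75% county = 5.75% → £7.57
Total tax = £0.56 + £0.92 + £2.14 + £0.90 + £0.52 + £1.17 + £9.42 + £22.70 + £19.70 + £12.26 + £7.57 = £77.86

£77.86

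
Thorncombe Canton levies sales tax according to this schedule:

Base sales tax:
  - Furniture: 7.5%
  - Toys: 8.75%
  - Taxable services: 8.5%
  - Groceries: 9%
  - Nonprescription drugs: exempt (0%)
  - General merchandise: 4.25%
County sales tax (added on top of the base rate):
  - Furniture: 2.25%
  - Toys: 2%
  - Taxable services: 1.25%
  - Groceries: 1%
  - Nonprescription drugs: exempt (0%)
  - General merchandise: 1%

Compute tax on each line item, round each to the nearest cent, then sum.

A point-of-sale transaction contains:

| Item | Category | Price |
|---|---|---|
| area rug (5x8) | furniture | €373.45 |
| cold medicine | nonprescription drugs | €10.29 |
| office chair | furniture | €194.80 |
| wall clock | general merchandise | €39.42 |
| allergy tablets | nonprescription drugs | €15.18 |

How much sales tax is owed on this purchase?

€57.47

Area rug (5x8) €373.45: furniture → 7.5% + 2.25% county = 9.75% → €36.41
Cold medicine €10.29: nonprescription drugs → 0% + 0% county = 0% → €0.00
Office chair €194.80: furniture → 7.5% + 2.25% county = 9.75% → €18.99
Wall clock €39.42: general merchandise → 4.25% + 1% county = 5.25% → €2.07
Allergy tablets €15.18: nonprescription drugs → 0% + 0% county = 0% → €0.00
Total tax = €36.41 + €18.99 + €2.07 = €57.47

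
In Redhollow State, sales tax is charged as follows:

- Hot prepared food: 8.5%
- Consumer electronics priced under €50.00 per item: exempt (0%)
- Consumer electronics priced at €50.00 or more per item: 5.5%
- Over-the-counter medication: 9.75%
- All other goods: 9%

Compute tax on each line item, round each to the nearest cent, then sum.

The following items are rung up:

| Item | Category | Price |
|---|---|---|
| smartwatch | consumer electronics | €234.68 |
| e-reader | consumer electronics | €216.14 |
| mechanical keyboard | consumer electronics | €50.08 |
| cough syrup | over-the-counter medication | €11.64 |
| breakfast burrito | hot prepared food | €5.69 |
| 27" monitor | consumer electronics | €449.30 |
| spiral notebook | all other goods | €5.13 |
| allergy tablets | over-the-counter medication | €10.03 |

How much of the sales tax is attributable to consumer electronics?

€52.26

Smartwatch €234.68: consumer electronics, €50.00 or more → 5.5% → €12.91
E-reader €216.14: consumer electronics, €50.00 or more → 5.5% → €11.89
Mechanical keyboard €50.08: consumer electronics, €50.00 or more → 5.5% → €2.75
27" monitor €449.30: consumer electronics, €50.00 or more → 5.5% → €24.71
Tax on consumer electronics = €12.91 + €11.89 + €2.75 + €24.71 = €52.26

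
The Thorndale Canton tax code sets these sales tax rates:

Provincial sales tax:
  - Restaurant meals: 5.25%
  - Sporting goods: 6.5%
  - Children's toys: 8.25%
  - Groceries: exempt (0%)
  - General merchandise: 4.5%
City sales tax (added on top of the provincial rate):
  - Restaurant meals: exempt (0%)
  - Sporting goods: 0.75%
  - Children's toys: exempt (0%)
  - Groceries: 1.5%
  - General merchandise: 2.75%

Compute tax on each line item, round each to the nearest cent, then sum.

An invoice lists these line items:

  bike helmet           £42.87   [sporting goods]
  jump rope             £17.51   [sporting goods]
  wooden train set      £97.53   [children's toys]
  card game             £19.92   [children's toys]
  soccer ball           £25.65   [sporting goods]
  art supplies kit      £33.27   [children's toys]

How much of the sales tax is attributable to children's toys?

Wooden train set £97.53: children's toys → 8.25% + 0% city = 8.25% → £8.05
Card game £19.92: children's toys → 8.25% + 0% city = 8.25% → £1.64
Art supplies kit £33.27: children's toys → 8.25% + 0% city = 8.25% → £2.74
Tax on children's toys = £8.05 + £1.64 + £2.74 = £12.43

£12.43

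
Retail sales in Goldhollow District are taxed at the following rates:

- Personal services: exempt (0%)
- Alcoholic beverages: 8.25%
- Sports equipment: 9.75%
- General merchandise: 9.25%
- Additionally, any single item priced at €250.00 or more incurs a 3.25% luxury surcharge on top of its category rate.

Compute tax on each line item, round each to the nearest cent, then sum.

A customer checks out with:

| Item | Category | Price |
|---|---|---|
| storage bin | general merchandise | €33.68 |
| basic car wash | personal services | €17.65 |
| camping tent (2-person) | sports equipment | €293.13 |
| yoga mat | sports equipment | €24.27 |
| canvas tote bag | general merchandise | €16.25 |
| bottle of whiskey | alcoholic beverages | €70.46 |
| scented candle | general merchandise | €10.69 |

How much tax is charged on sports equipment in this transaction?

Camping tent (2-person) €293.13: sports equipment → 9.75% + 3.25% surcharge = 13% → €38.11
Yoga mat €24.27: sports equipment → 9.75% → €2.37
Tax on sports equipment = €38.11 + €2.37 = €40.48

€40.48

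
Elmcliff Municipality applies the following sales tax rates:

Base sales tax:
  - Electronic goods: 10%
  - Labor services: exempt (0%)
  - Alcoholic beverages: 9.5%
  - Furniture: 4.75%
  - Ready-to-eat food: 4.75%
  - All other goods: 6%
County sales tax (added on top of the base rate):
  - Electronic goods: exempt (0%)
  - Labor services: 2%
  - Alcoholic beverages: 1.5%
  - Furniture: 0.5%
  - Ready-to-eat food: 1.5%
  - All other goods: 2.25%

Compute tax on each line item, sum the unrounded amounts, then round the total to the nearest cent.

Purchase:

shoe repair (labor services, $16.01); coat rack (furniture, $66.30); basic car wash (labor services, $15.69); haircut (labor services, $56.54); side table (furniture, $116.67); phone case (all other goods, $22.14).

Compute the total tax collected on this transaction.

$13.20

Shoe repair $16.01: labor services → 0% + 2% county = 2% → $0.3202
Coat rack $66.30: furniture → 4.75% + 0.5% county = 5.25% → $3.48075
Basic car wash $15.69: labor services → 0% + 2% county = 2% → $0.3138
Haircut $56.54: labor services → 0% + 2% county = 2% → $1.1308
Side table $116.67: furniture → 4.75% + 0.5% county = 5.25% → $6.125175
Phone case $22.14: all other goods → 6% + 2.25% county = 8.25% → $1.82655
Unrounded tax sum = $13.197275 → $13.20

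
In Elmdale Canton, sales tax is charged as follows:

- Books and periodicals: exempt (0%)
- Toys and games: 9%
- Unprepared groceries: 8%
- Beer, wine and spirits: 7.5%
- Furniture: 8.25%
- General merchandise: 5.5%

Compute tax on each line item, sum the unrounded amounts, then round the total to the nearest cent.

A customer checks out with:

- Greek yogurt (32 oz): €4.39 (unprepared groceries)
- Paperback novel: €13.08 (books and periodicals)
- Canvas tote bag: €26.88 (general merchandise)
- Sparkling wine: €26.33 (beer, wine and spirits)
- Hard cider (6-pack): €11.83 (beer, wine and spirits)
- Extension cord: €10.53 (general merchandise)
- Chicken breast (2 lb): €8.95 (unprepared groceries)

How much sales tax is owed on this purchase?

€5.99

Greek yogurt (32 oz) €4.39: unprepared groceries → 8% → €0.3512
Paperback novel €13.08: books and periodicals → 0% → €0.00
Canvas tote bag €26.88: general merchandise → 5.5% → €1.4784
Sparkling wine €26.33: beer, wine and spirits → 7.5% → €1.97475
Hard cider (6-pack) €11.83: beer, wine and spirits → 7.5% → €0.88725
Extension cord €10.53: general merchandise → 5.5% → €0.57915
Chicken breast (2 lb) €8.95: unprepared groceries → 8% → €0.716
Unrounded tax sum = €5.98675 → €5.99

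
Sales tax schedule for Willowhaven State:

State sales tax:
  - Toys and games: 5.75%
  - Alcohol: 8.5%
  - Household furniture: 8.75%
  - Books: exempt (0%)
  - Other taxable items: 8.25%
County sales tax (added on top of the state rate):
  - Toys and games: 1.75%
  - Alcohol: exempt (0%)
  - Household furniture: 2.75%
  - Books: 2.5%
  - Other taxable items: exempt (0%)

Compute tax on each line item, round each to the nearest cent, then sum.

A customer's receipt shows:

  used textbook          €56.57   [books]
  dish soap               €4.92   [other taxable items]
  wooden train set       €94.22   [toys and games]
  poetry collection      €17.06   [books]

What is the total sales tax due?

€9.32

Used textbook €56.57: books → 0% + 2.5% county = 2.5% → €1.41
Dish soap €4.92: other taxable items → 8.25% + 0% county = 8.25% → €0.41
Wooden train set €94.22: toys and games → 5.75% + 1.75% county = 7.5% → €7.07
Poetry collection €17.06: books → 0% + 2.5% county = 2.5% → €0.43
Total tax = €1.41 + €0.41 + €7.07 + €0.43 = €9.32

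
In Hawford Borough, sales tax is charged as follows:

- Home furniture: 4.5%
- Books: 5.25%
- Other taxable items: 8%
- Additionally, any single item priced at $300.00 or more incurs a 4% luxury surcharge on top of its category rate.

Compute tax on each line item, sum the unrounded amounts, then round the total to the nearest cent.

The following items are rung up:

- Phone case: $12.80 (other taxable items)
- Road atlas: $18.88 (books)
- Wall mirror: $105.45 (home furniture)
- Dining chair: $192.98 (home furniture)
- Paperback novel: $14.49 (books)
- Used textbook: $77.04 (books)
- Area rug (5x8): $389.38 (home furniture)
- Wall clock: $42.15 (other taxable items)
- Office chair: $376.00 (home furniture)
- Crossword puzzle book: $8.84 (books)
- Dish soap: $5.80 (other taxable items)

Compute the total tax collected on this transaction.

Phone case $12.80: other taxable items → 8% → $1.024
Road atlas $18.88: books → 5.25% → $0.9912
Wall mirror $105.45: home furniture → 4.5% → $4.74525
Dining chair $192.98: home furniture → 4.5% → $8.6841
Paperback novel $14.49: books → 5.25% → $0.760725
Used textbook $77.04: books → 5.25% → $4.0446
Area rug (5x8) $389.38: home furniture → 4.5% + 4% surcharge = 8.5% → $33.0973
Wall clock $42.15: other taxable items → 8% → $3.372
Office chair $376.00: home furniture → 4.5% + 4% surcharge = 8.5% → $31.96
Crossword puzzle book $8.84: books → 5.25% → $0.4641
Dish soap $5.80: other taxable items → 8% → $0.464
Unrounded tax sum = $89.607275 → $89.61

$89.61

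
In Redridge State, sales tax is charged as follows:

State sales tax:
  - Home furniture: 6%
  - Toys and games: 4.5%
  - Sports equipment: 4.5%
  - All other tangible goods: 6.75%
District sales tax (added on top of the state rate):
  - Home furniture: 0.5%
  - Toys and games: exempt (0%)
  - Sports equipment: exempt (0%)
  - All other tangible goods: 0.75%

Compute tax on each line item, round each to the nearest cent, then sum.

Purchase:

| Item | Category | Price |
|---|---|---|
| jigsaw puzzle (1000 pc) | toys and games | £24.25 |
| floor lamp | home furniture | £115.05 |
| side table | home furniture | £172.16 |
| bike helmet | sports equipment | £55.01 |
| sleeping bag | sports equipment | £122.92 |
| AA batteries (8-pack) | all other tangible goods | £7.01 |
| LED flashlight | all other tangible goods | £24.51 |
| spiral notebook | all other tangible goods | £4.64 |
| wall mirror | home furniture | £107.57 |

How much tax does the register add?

Jigsaw puzzle (1000 pc) £24.25: toys and games → 4.5% + 0% district = 4.5% → £1.09
Floor lamp £115.05: home furniture → 6% + 0.5% district = 6.5% → £7.48
Side table £172.16: home furniture → 6% + 0.5% district = 6.5% → £11.19
Bike helmet £55.01: sports equipment → 4.5% + 0% district = 4.5% → £2.48
Sleeping bag £122.92: sports equipment → 4.5% + 0% district = 4.5% → £5.53
AA batteries (8-pack) £7.01: all other tangible goods → 6.75% + 0.75% district = 7.5% → £0.53
LED flashlight £24.51: all other tangible goods → 6.75% + 0.75% district = 7.5% → £1.84
Spiral notebook £4.64: all other tangible goods → 6.75% + 0.75% district = 7.5% → £0.35
Wall mirror £107.57: home furniture → 6% + 0.5% district = 6.5% → £6.99
Total tax = £1.09 + £7.48 + £11.19 + £2.48 + £5.53 + £0.53 + £1.84 + £0.35 + £6.99 = £37.48

£37.48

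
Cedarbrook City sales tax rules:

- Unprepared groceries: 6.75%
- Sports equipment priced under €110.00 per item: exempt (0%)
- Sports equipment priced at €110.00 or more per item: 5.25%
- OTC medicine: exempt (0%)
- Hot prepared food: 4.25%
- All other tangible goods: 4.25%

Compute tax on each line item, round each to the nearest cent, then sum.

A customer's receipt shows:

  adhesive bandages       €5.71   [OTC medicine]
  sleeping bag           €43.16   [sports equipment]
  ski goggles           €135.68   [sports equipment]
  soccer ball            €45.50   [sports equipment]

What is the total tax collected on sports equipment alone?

€7.12

Sleeping bag €43.16: sports equipment, under €110.00 → 0% → €0.00
Ski goggles €135.68: sports equipment, €110.00 or more → 5.25% → €7.12
Soccer ball €45.50: sports equipment, under €110.00 → 0% → €0.00
Tax on sports equipment = €0.00 + €7.12 + €0.00 = €7.12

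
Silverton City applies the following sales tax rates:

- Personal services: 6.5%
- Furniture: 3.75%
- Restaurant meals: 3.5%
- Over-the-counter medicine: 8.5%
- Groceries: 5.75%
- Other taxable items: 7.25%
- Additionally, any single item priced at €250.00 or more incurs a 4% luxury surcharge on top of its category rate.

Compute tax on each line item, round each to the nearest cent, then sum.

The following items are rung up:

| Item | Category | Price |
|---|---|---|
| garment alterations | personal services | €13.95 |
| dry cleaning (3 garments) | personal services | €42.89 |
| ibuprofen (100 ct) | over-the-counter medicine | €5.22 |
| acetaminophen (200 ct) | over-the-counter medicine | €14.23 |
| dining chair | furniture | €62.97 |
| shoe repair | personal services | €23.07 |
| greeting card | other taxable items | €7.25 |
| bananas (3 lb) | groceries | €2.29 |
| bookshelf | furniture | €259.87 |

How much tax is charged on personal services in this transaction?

Garment alterations €13.95: personal services → 6.5% → €0.91
Dry cleaning (3 garments) €42.89: personal services → 6.5% → €2.79
Shoe repair €23.07: personal services → 6.5% → €1.50
Tax on personal services = €0.91 + €2.79 + €1.50 = €5.20

€5.20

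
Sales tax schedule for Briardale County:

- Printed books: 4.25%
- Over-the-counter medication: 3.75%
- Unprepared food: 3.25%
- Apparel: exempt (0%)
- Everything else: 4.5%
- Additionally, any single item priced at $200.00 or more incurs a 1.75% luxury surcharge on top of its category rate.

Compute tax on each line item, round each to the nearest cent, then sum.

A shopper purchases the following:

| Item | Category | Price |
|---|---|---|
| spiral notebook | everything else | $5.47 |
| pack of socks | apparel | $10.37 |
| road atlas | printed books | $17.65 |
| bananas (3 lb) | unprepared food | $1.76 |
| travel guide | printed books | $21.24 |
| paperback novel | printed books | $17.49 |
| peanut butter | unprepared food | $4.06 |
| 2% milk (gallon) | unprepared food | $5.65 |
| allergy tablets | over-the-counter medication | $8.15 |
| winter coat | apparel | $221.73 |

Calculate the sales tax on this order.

Spiral notebook $5.47: everything else → 4.5% → $0.25
Pack of socks $10.37: apparel → 0% → $0.00
Road atlas $17.65: printed books → 4.25% → $0.75
Bananas (3 lb) $1.76: unprepared food → 3.25% → $0.06
Travel guide $21.24: printed books → 4.25% → $0.90
Paperback novel $17.49: printed books → 4.25% → $0.74
Peanut butter $4.06: unprepared food → 3.25% → $0.13
2% milk (gallon) $5.65: unprepared food → 3.25% → $0.18
Allergy tablets $8.15: over-the-counter medication → 3.75% → $0.31
Winter coat $221.73: apparel → 0% + 1.75% surcharge = 1.75% → $3.88
Total tax = $0.25 + $0.75 + $0.06 + $0.90 + $0.74 + $0.13 + $0.18 + $0.31 + $3.88 = $7.20

$7.20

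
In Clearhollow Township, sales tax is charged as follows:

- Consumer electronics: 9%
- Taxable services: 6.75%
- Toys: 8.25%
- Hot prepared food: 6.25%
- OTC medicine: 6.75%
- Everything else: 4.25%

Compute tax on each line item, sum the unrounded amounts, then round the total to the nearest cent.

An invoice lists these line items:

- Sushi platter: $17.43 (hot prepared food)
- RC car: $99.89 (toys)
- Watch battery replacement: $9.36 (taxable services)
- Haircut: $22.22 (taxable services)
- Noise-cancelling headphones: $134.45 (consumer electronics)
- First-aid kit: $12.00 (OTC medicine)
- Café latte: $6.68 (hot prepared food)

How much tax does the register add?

Sushi platter $17.43: hot prepared food → 6.25% → $1.089375
RC car $99.89: toys → 8.25% → $8.240925
Watch battery replacement $9.36: taxable services → 6.75% → $0.6318
Haircut $22.22: taxable services → 6.75% → $1.49985
Noise-cancelling headphones $134.45: consumer electronics → 9% → $12.1005
First-aid kit $12.00: OTC medicine → 6.75% → $0.81
Café latte $6.68: hot prepared food → 6.25% → $0.4175
Unrounded tax sum = $24.78995 → $24.79

$24.79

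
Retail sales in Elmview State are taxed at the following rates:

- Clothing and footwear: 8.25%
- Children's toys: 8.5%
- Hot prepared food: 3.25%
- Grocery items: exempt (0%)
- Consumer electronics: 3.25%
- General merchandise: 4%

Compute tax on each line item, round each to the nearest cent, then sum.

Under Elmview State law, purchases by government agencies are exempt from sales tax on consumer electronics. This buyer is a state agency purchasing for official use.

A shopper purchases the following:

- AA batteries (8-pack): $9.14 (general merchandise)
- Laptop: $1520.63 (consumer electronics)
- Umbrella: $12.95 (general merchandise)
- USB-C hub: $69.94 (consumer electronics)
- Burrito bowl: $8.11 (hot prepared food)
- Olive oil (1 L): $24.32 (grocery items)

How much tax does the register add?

$1.15

AA batteries (8-pack) $9.14: general merchandise → 4% → $0.37
Laptop $1520.63: consumer electronics, buyer-exempt → 0% → $0.00
Umbrella $12.95: general merchandise → 4% → $0.52
USB-C hub $69.94: consumer electronics, buyer-exempt → 0% → $0.00
Burrito bowl $8.11: hot prepared food → 3.25% → $0.26
Olive oil (1 L) $24.32: grocery items → 0% → $0.00
Total tax = $0.37 + $0.52 + $0.26 = $1.15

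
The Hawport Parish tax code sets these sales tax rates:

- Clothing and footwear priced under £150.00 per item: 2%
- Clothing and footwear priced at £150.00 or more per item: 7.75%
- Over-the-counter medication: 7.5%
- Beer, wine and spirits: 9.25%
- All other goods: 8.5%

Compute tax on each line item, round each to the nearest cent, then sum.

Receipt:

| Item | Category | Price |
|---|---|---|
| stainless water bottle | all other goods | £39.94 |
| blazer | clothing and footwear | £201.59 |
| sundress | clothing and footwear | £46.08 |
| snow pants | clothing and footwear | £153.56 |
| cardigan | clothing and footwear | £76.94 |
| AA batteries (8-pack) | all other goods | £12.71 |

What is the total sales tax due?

£34.45

Stainless water bottle £39.94: all other goods → 8.5% → £3.39
Blazer £201.59: clothing and footwear, £150.00 or more → 7.75% → £15.62
Sundress £46.08: clothing and footwear, under £150.00 → 2% → £0.92
Snow pants £153.56: clothing and footwear, £150.00 or more → 7.75% → £11.90
Cardigan £76.94: clothing and footwear, under £150.00 → 2% → £1.54
AA batteries (8-pack) £12.71: all other goods → 8.5% → £1.08
Total tax = £3.39 + £15.62 + £0.92 + £11.90 + £1.54 + £1.08 = £34.45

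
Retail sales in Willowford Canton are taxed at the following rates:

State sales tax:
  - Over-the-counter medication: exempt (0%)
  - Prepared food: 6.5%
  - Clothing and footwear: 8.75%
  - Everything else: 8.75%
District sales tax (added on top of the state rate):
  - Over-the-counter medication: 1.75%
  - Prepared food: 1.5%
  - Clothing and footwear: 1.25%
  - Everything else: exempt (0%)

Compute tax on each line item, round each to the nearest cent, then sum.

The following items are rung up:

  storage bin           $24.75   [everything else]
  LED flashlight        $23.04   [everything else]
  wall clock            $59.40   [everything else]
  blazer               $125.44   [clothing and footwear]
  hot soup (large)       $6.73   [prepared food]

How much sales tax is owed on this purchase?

$22.47

Storage bin $24.75: everything else → 8.75% + 0% district = 8.75% → $2.17
LED flashlight $23.04: everything else → 8.75% + 0% district = 8.75% → $2.02
Wall clock $59.40: everything else → 8.75% + 0% district = 8.75% → $5.20
Blazer $125.44: clothing and footwear → 8.75% + 1.25% district = 10% → $12.54
Hot soup (large) $6.73: prepared food → 6.5% + 1.5% district = 8% → $0.54
Total tax = $2.17 + $2.02 + $5.20 + $12.54 + $0.54 = $22.47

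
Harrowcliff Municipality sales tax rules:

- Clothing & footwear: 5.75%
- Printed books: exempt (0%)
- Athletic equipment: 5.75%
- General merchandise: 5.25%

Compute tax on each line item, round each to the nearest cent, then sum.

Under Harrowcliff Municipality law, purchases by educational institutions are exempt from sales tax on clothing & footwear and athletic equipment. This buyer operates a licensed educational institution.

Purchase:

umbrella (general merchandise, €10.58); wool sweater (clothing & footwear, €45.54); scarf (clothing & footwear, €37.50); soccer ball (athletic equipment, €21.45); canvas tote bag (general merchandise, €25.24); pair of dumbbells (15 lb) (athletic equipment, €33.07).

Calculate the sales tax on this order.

Umbrella €10.58: general merchandise → 5.25% → €0.56
Wool sweater €45.54: clothing & footwear, buyer-exempt → 0% → €0.00
Scarf €37.50: clothing & footwear, buyer-exempt → 0% → €0.00
Soccer ball €21.45: athletic equipment, buyer-exempt → 0% → €0.00
Canvas tote bag €25.24: general merchandise → 5.25% → €1.33
Pair of dumbbells (15 lb) €33.07: athletic equipment, buyer-exempt → 0% → €0.00
Total tax = €0.56 + €1.33 = €1.89

€1.89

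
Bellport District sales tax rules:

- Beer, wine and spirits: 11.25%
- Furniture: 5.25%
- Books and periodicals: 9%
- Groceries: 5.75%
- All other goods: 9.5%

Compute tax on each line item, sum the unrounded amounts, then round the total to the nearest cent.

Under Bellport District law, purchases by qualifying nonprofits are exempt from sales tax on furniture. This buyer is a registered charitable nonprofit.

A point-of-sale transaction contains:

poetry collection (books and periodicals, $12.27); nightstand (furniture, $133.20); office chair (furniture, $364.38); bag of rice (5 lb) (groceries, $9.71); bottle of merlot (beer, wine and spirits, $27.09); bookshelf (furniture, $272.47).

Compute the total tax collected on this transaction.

Poetry collection $12.27: books and periodicals → 9% → $1.1043
Nightstand $133.20: furniture, buyer-exempt → 0% → $0.00
Office chair $364.38: furniture, buyer-exempt → 0% → $0.00
Bag of rice (5 lb) $9.71: groceries → 5.75% → $0.558325
Bottle of merlot $27.09: beer, wine and spirits → 11.25% → $3.047625
Bookshelf $272.47: furniture, buyer-exempt → 0% → $0.00
Unrounded tax sum = $4.71025 → $4.71

$4.71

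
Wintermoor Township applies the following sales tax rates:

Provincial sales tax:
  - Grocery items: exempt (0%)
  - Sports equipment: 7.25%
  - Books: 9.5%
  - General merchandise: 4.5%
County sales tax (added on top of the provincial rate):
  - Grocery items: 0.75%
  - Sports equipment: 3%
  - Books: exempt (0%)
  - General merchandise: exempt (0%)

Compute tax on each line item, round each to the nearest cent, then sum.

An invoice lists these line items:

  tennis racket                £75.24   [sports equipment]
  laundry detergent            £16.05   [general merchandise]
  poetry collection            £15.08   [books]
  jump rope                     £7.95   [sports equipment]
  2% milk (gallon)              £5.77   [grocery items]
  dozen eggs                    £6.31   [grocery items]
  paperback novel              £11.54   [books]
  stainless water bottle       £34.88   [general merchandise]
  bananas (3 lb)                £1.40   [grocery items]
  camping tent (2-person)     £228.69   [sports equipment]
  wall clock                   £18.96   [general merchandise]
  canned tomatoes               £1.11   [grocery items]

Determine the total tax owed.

£37.74

Tennis racket £75.24: sports equipment → 7.25% + 3% county = 10.25% → £7.71
Laundry detergent £16.05: general merchandise → 4.5% + 0% county = 4.5% → £0.72
Poetry collection £15.08: books → 9.5% + 0% county = 9.5% → £1.43
Jump rope £7.95: sports equipment → 7.25% + 3% county = 10.25% → £0.81
2% milk (gallon) £5.77: grocery items → 0% + 0.75% county = 0.75% → £0.04
Dozen eggs £6.31: grocery items → 0% + 0.75% county = 0.75% → £0.05
Paperback novel £11.54: books → 9.5% + 0% county = 9.5% → £1.10
Stainless water bottle £34.88: general merchandise → 4.5% + 0% county = 4.5% → £1.57
Bananas (3 lb) £1.40: grocery items → 0% + 0.75% county = 0.75% → £0.01
Camping tent (2-person) £228.69: sports equipment → 7.25% + 3% county = 10.25% → £23.44
Wall clock £18.96: general merchandise → 4.5% + 0% county = 4.5% → £0.85
Canned tomatoes £1.11: grocery items → 0% + 0.75% county = 0.75% → £0.01
Total tax = £7.71 + £0.72 + £1.43 + £0.81 + £0.04 + £0.05 + £1.10 + £1.57 + £0.01 + £23.44 + £0.85 + £0.01 = £37.74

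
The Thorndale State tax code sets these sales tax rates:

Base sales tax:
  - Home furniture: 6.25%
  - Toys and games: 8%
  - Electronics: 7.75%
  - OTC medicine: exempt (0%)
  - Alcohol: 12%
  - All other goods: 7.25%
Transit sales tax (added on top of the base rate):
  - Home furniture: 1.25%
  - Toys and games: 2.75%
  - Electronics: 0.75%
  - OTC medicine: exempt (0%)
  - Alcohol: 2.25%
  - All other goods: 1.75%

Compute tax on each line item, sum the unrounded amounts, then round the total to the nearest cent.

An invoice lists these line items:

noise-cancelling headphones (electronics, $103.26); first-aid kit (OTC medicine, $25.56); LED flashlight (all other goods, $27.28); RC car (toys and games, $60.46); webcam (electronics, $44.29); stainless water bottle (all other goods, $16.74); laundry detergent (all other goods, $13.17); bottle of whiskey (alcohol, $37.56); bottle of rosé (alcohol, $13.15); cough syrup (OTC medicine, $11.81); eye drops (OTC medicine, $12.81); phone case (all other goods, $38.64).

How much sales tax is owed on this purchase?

Noise-cancelling headphones $103.26: electronics → 7.75% + 0.75% transit = 8.5% → $8.7771
First-aid kit $25.56: OTC medicine → 0% + 0% transit = 0% → $0.00
LED flashlight $27.28: all other goods → 7.25% + 1.75% transit = 9% → $2.4552
RC car $60.46: toys and games → 8% + 2.75% transit = 10.75% → $6.49945
Webcam $44.29: electronics → 7.75% + 0.75% transit = 8.5% → $3.76465
Stainless water bottle $16.74: all other goods → 7.25% + 1.75% transit = 9% → $1.5066
Laundry detergent $13.17: all other goods → 7.25% + 1.75% transit = 9% → $1.1853
Bottle of whiskey $37.56: alcohol → 12% + 2.25% transit = 14.25% → $5.3523
Bottle of rosé $13.15: alcohol → 12% + 2.25% transit = 14.25% → $1.873875
Cough syrup $11.81: OTC medicine → 0% + 0% transit = 0% → $0.00
Eye drops $12.81: OTC medicine → 0% + 0% transit = 0% → $0.00
Phone case $38.64: all other goods → 7.25% + 1.75% transit = 9% → $3.4776
Unrounded tax sum = $34.892075 → $34.89

$34.89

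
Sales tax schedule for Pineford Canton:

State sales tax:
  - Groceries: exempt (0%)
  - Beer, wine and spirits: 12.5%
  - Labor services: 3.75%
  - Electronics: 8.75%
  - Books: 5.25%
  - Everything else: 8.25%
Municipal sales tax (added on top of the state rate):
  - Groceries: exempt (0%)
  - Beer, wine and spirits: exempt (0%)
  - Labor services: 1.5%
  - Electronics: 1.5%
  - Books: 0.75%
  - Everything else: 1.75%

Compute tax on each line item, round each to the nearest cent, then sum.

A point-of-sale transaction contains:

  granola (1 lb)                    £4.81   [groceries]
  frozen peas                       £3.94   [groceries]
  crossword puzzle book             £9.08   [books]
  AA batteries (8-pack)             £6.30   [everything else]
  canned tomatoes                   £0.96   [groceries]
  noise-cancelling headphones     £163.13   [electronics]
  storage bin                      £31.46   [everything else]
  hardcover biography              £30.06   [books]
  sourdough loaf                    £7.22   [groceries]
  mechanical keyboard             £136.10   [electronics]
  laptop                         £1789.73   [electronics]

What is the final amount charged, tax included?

£2403.03

Granola (1 lb) £4.81: groceries → 0% + 0% municipal = 0% → £0.00
Frozen peas £3.94: groceries → 0% + 0% municipal = 0% → £0.00
Crossword puzzle book £9.08: books → 5.25% + 0.75% municipal = 6% → £0.54
AA batteries (8-pack) £6.30: everything else → 8.25% + 1.75% municipal = 10% → £0.63
Canned tomatoes £0.96: groceries → 0% + 0% municipal = 0% → £0.00
Noise-cancelling headphones £163.13: electronics → 8.75% + 1.5% municipal = 10.25% → £16.72
Storage bin £31.46: everything else → 8.25% + 1.75% municipal = 10% → £3.15
Hardcover biography £30.06: books → 5.25% + 0.75% municipal = 6% → £1.80
Sourdough loaf £7.22: groceries → 0% + 0% municipal = 0% → £0.00
Mechanical keyboard £136.10: electronics → 8.75% + 1.5% municipal = 10.25% → £13.95
Laptop £1789.73: electronics → 8.75% + 1.5% municipal = 10.25% → £183.45
Subtotal = £2182.79; tax = £220.24; total due = £2403.03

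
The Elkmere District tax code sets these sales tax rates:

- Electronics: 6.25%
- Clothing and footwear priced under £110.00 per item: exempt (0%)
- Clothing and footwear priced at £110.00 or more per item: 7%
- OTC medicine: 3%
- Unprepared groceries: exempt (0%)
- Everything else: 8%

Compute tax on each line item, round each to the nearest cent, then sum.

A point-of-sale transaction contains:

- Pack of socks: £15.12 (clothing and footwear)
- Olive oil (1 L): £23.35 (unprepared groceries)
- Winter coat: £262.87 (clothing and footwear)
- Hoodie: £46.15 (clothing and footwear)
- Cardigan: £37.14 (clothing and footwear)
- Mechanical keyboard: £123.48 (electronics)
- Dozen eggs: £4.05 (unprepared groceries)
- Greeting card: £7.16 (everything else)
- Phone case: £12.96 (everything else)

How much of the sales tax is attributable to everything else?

Greeting card £7.16: everything else → 8% → £0.57
Phone case £12.96: everything else → 8% → £1.04
Tax on everything else = £0.57 + £1.04 = £1.61

£1.61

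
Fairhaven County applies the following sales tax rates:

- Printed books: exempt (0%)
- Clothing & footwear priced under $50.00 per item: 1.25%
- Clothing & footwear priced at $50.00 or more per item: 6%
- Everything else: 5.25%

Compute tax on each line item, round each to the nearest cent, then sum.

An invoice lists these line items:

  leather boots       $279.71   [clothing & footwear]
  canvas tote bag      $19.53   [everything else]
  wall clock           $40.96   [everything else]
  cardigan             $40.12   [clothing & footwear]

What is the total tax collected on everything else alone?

Canvas tote bag $19.53: everything else → 5.25% → $1.03
Wall clock $40.96: everything else → 5.25% → $2.15
Tax on everything else = $1.03 + $2.15 = $3.18

$3.18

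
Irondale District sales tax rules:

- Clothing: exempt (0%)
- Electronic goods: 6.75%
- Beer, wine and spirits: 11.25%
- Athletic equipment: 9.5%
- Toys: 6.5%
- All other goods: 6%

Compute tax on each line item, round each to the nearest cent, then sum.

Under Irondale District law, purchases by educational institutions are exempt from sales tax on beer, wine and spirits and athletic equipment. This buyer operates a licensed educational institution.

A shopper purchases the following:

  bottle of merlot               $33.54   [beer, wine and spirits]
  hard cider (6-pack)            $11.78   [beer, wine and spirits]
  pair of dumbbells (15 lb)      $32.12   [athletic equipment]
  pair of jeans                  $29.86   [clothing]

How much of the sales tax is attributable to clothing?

Pair of jeans $29.86: clothing → 0% → $0.00
Tax on clothing = $0.00

$0.00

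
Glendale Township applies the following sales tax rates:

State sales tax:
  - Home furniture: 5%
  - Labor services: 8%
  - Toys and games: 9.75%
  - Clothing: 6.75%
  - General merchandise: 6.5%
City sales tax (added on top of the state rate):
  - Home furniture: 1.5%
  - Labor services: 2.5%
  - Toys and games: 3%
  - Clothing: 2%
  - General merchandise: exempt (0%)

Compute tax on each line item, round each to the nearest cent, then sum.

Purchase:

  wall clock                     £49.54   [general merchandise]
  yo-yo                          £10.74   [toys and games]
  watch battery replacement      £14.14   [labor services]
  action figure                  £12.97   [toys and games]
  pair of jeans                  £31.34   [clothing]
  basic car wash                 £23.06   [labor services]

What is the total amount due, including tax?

£154.67

Wall clock £49.54: general merchandise → 6.5% + 0% city = 6.5% → £3.22
Yo-yo £10.74: toys and games → 9.75% + 3% city = 12.75% → £1.37
Watch battery replacement £14.14: labor services → 8% + 2.5% city = 10.5% → £1.48
Action figure £12.97: toys and games → 9.75% + 3% city = 12.75% → £1.65
Pair of jeans £31.34: clothing → 6.75% + 2% city = 8.75% → £2.74
Basic car wash £23.06: labor services → 8% + 2.5% city = 10.5% → £2.42
Subtotal = £141.79; tax = £12.88; total due = £154.67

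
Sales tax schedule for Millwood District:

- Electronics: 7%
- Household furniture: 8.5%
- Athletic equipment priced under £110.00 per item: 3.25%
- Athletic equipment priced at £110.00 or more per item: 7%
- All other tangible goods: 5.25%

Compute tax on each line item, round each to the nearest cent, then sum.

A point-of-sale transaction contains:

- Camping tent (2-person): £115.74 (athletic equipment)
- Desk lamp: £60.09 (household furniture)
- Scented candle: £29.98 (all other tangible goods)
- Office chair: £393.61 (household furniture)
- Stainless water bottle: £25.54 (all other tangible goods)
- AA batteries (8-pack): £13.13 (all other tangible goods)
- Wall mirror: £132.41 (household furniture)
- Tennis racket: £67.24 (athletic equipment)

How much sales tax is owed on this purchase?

Camping tent (2-person) £115.74: athletic equipment, £110.00 or more → 7% → £8.10
Desk lamp £60.09: household furniture → 8.5% → £5.11
Scented candle £29.98: all other tangible goods → 5.25% → £1.57
Office chair £393.61: household furniture → 8.5% → £33.46
Stainless water bottle £25.54: all other tangible goods → 5.25% → £1.34
AA batteries (8-pack) £13.13: all other tangible goods → 5.25% → £0.69
Wall mirror £132.41: household furniture → 8.5% → £11.25
Tennis racket £67.24: athletic equipment, under £110.00 → 3.25% → £2.19
Total tax = £8.10 + £5.11 + £1.57 + £33.46 + £1.34 + £0.69 + £11.25 + £2.19 = £63.71

£63.71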